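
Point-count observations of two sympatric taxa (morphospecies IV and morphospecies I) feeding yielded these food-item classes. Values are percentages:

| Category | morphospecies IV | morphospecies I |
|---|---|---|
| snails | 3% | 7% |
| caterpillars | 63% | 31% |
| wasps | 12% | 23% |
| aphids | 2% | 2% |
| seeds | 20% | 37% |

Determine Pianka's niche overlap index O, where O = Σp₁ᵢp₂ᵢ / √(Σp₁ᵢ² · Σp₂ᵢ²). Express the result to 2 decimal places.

Convert percentages to proportions (divide by 100).
Σ p₁ᵢp₂ᵢ = 0.0021 + 0.1953 + 0.0276 + 0.0004 + 0.0740 = 0.2994
Σp_1ᵢ² = 0.03² + 0.63² + 0.12² + 0.02² + 0.20² = 0.0009 + 0.3969 + 0.0144 + 0.0004 + 0.0400 = 0.4526
Σp_2ᵢ² = 0.07² + 0.31² + 0.23² + 0.02² + 0.37² = 0.0049 + 0.0961 + 0.0529 + 0.0004 + 0.1369 = 0.2912
O = 0.2994 / √(0.4526 × 0.2912) = 0.2994 / 0.36304 = 0.8247

0.82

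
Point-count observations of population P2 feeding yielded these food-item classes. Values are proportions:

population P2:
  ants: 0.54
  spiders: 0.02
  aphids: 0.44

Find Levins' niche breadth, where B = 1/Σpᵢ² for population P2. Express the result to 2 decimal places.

Σpᵢ² = 0.54² + 0.02² + 0.44² = 0.2916 + 0.0004 + 0.1936 = 0.4856
B = 1 / 0.4856 = 2.0593

2.06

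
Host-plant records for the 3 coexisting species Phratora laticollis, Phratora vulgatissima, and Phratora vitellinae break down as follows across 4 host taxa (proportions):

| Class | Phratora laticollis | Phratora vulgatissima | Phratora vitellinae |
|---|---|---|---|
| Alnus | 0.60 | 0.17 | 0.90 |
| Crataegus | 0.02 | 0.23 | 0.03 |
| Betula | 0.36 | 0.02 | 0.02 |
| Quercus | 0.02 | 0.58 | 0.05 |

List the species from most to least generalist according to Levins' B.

Phratora vulgatissima > Phratora laticollis > Phratora vitellinae

Σp_latiᵢ² = 0.60² + 0.02² + 0.36² + 0.02² = 0.3600 + 0.0004 + 0.1296 + 0.0004 = 0.4904
B_lati = 1 / 0.4904 = 2.0392
Σp_vulgᵢ² = 0.17² + 0.23² + 0.02² + 0.58² = 0.0289 + 0.0529 + 0.0004 + 0.3364 = 0.4186
B_vulg = 1 / 0.4186 = 2.3889
Σp_viteᵢ² = 0.90² + 0.03² + 0.02² + 0.05² = 0.8100 + 0.0009 + 0.0004 + 0.0025 = 0.8138
B_vite = 1 / 0.8138 = 1.2288
Ranking by B (broadest → narrowest): Phratora vulgatissima (2.39) > Phratora laticollis (2.04) > Phratora vitellinae (1.23)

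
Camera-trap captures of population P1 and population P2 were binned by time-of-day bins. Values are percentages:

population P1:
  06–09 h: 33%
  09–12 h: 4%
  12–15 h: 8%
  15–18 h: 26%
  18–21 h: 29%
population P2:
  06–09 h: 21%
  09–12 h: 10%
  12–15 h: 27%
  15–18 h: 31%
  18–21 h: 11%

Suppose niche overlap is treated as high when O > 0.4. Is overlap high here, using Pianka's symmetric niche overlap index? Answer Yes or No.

Convert percentages to proportions (divide by 100).
Σ p₁ᵢp₂ᵢ = 0.0693 + 0.0040 + 0.0216 + 0.0806 + 0.0319 = 0.2074
Σp_1ᵢ² = 0.33² + 0.04² + 0.08² + 0.26² + 0.29² = 0.1089 + 0.0016 + 0.0064 + 0.0676 + 0.0841 = 0.2686
Σp_2ᵢ² = 0.21² + 0.10² + 0.27² + 0.31² + 0.11² = 0.0441 + 0.0100 + 0.0729 + 0.0961 + 0.0121 = 0.2352
O = 0.2074 / √(0.2686 × 0.2352) = 0.2074 / 0.25135 = 0.8251
O = 0.8251 > 0.4 → Yes.

Yes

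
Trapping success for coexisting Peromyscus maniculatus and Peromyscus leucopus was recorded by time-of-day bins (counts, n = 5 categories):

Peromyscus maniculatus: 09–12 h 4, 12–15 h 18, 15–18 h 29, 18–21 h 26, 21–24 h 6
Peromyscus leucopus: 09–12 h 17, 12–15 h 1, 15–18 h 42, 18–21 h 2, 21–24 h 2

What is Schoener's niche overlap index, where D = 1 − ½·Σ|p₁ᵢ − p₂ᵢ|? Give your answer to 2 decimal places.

Proportions for Peromyscus maniculatus (n=83): 4/83=0.0482, 18/83=0.2169, 29/83=0.3494, 26/83=0.3133, 6/83=0.0723
Proportions for Peromyscus leucopus (n=64): 17/64=0.2656, 1/64=0.0156, 42/64=0.6563, 2/64=0.0313, 2/64=0.0313
Σ|p₁ᵢ − p₂ᵢ| = 0.2174 + 0.2013 + 0.3069 + 0.2820 + 0.0410 = 1.0486
D = 1 − ½ × 1.0486 = 1 − 0.52430 = 0.47570

0.48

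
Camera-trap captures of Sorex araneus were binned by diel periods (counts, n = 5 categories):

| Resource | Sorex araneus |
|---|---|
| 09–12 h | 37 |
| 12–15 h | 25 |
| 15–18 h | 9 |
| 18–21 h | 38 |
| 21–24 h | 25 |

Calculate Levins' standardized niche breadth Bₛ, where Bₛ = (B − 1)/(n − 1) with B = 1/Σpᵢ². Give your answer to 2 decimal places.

Proportions for Sorex araneus (n=134): 37/134=0.2761, 25/134=0.1866, 9/134=0.0672, 38/134=0.2836, 25/134=0.1866
Σpᵢ² = 0.2761² + 0.1866² + 0.0672² + 0.2836² + 0.1866² = 0.076231 + 0.034820 + 0.004516 + 0.080429 + 0.034820 = 0.230816
B = 1 / 0.230816 = 4.3325
Bₛ = (B − 1)/(n − 1) = (4.3325 − 1)/(5 − 1) = 3.3325/4 = 0.8331

0.83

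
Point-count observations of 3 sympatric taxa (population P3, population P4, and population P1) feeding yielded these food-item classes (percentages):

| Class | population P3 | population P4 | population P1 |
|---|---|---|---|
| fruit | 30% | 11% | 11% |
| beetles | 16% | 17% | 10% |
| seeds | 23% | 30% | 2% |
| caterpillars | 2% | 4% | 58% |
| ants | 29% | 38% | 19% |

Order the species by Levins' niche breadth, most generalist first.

population P3 > population P4 > population P1

Convert percentages to proportions (divide by 100).
Σp_P3ᵢ² = 0.30² + 0.16² + 0.23² + 0.02² + 0.29² = 0.0900 + 0.0256 + 0.0529 + 0.0004 + 0.0841 = 0.2530
B_P3 = 1 / 0.2530 = 3.9526
Σp_P4ᵢ² = 0.11² + 0.17² + 0.30² + 0.04² + 0.38² = 0.0121 + 0.0289 + 0.0900 + 0.0016 + 0.1444 = 0.2770
B_P4 = 1 / 0.2770 = 3.6101
Σp_P1ᵢ² = 0.11² + 0.10² + 0.02² + 0.58² + 0.19² = 0.0121 + 0.0100 + 0.0004 + 0.3364 + 0.0361 = 0.3950
B_P1 = 1 / 0.3950 = 2.5316
Ranking by B (broadest → narrowest): population P3 (3.95) > population P4 (3.61) > population P1 (2.53)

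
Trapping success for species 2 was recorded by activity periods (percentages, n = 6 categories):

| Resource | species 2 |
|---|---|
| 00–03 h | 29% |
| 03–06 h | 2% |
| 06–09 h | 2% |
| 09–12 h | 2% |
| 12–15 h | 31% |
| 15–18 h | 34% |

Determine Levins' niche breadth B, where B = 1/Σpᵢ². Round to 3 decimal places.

Convert percentages to proportions (divide by 100).
Σpᵢ² = 0.29² + 0.02² + 0.02² + 0.02² + 0.31² + 0.34² = 0.0841 + 0.0004 + 0.0004 + 0.0004 + 0.0961 + 0.1156 = 0.2970
B = 1 / 0.2970 = 3.36700

3.367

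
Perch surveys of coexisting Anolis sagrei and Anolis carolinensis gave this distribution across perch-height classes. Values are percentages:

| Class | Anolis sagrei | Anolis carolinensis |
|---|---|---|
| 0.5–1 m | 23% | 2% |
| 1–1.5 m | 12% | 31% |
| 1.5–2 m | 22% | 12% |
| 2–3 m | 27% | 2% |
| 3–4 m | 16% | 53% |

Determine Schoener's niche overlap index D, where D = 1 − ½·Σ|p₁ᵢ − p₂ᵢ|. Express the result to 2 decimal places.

0.44

Convert percentages to proportions (divide by 100).
Σ|p₁ᵢ − p₂ᵢ| = 0.21 + 0.19 + 0.10 + 0.25 + 0.37 = 1.12
D = 1 − ½ × 1.12 = 1 − 0.560 = 0.4400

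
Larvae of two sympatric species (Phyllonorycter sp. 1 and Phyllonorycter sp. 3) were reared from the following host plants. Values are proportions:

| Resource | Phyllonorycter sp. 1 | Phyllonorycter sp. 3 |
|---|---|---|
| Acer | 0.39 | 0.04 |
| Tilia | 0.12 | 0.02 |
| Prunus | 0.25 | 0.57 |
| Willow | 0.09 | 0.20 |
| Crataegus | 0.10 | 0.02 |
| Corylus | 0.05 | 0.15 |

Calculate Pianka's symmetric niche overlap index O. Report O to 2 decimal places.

Σ p₁ᵢp₂ᵢ = 0.0156 + 0.0024 + 0.1425 + 0.0180 + 0.0020 + 0.0075 = 0.1880
Σp_1ᵢ² = 0.39² + 0.12² + 0.25² + 0.09² + 0.10² + 0.05² = 0.1521 + 0.0144 + 0.0625 + 0.0081 + 0.0100 + 0.0025 = 0.2496
Σp_2ᵢ² = 0.04² + 0.02² + 0.57² + 0.20² + 0.02² + 0.15² = 0.0016 + 0.0004 + 0.3249 + 0.0400 + 0.0004 + 0.0225 = 0.3898
O = 0.1880 / √(0.2496 × 0.3898) = 0.1880 / 0.31192 = 0.6027

0.60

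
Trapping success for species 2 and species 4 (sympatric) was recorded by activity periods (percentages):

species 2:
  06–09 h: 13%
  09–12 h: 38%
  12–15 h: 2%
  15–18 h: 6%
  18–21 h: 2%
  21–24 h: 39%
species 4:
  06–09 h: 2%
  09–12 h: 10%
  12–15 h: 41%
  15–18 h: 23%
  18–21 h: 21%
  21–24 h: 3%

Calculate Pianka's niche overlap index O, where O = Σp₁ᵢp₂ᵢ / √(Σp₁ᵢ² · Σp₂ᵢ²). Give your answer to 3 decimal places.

Convert percentages to proportions (divide by 100).
Σ p₁ᵢp₂ᵢ = 0.0026 + 0.0380 + 0.0082 + 0.0138 + 0.0042 + 0.0117 = 0.0785
Σp_1ᵢ² = 0.13² + 0.38² + 0.02² + 0.06² + 0.02² + 0.39² = 0.0169 + 0.1444 + 0.0004 + 0.0036 + 0.0004 + 0.1521 = 0.3178
Σp_2ᵢ² = 0.02² + 0.10² + 0.41² + 0.23² + 0.21² + 0.03² = 0.0004 + 0.0100 + 0.1681 + 0.0529 + 0.0441 + 0.0009 = 0.2764
O = 0.0785 / √(0.3178 × 0.2764) = 0.0785 / 0.296378 = 0.26486

0.265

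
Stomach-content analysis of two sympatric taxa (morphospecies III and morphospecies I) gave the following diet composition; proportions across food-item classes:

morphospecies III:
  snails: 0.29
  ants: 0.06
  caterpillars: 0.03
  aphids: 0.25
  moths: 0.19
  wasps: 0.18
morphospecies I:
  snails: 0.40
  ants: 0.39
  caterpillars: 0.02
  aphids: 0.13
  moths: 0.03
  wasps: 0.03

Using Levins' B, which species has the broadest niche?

Σp_IIIᵢ² = 0.29² + 0.06² + 0.03² + 0.25² + 0.19² + 0.18² = 0.0841 + 0.0036 + 0.0009 + 0.0625 + 0.0361 + 0.0324 = 0.2196
B_III = 1 / 0.2196 = 4.5537
Σp_Iᵢ² = 0.40² + 0.39² + 0.02² + 0.13² + 0.03² + 0.03² = 0.1600 + 0.1521 + 0.0004 + 0.0169 + 0.0009 + 0.0009 = 0.3312
B_I = 1 / 0.3312 = 3.0193
Highest B → broadest niche (most generalist): morphospecies III (B = 4.55).

morphospecies III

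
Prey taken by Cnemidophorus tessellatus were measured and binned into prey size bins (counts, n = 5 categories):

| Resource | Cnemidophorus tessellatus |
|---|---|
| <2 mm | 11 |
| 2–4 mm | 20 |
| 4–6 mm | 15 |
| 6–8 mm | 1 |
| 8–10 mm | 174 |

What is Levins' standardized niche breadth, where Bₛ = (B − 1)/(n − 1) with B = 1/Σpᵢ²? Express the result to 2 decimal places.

Proportions for Cnemidophorus tessellatus (n=221): 11/221=0.0498, 20/221=0.0905, 15/221=0.0679, 1/221=0.0045, 174/221=0.7873
Σpᵢ² = 0.0498² + 0.0905² + 0.0679² + 0.0045² + 0.7873² = 0.002480 + 0.008190 + 0.004610 + 0.000020 + 0.619841 = 0.635141
B = 1 / 0.635141 = 1.5745
Bₛ = (B − 1)/(n − 1) = (1.5745 − 1)/(5 − 1) = 0.5745/4 = 0.1436

0.14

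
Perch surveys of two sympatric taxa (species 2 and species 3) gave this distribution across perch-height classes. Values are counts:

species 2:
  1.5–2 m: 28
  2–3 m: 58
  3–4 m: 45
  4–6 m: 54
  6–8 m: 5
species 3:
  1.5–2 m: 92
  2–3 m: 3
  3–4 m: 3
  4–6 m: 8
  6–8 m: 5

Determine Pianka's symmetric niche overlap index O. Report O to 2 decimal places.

0.38

Proportions for species 2 (n=190): 28/190=0.1474, 58/190=0.3053, 45/190=0.2368, 54/190=0.2842, 5/190=0.0263
Proportions for species 3 (n=111): 92/111=0.8288, 3/111=0.0270, 3/111=0.0270, 8/111=0.0721, 5/111=0.0450
Σ p₁ᵢp₂ᵢ = 0.122165 + 0.008243 + 0.006394 + 0.020491 + 0.001184 = 0.158477
Σp_1ᵢ² = 0.1474² + 0.3053² + 0.2368² + 0.2842² + 0.0263² = 0.021727 + 0.093208 + 0.056074 + 0.080770 + 0.000692 = 0.252471
Σp_2ᵢ² = 0.8288² + 0.0270² + 0.0270² + 0.0721² + 0.0450² = 0.686909 + 0.000729 + 0.000729 + 0.005198 + 0.002025 = 0.695590
O = 0.158477 / √(0.252471 × 0.695590) = 0.158477 / 0.4190660 = 0.3782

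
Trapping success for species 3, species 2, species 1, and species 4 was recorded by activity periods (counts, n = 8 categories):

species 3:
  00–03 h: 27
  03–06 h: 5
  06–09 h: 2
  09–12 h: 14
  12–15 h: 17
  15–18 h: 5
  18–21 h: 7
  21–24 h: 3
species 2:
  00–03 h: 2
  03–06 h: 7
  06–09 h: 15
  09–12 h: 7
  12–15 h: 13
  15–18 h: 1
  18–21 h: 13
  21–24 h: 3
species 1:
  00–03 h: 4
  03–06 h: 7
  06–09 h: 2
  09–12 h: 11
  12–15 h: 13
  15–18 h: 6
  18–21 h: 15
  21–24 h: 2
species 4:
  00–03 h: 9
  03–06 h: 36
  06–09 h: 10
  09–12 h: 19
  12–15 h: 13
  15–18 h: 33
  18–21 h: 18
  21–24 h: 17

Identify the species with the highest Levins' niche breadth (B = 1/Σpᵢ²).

Proportions for species 3 (n=80): 27/80=0.3375, 5/80=0.0625, 2/80=0.0250, 14/80=0.1750, 17/80=0.2125, 5/80=0.0625, 7/80=0.0875, 3/80=0.0375
Proportions for species 2 (n=61): 2/61=0.0328, 7/61=0.1148, 15/61=0.2459, 7/61=0.1148, 13/61=0.2131, 1/61=0.0164, 13/61=0.2131, 3/61=0.0492
Proportions for species 1 (n=60): 4/60=0.0667, 7/60=0.1167, 2/60=0.0333, 11/60=0.1833, 13/60=0.2167, 6/60=0.1000, 15/60=0.2500, 2/60=0.0333
Proportions for species 4 (n=155): 9/155=0.0581, 36/155=0.2323, 10/155=0.0645, 19/155=0.1226, 13/155=0.0839, 33/155=0.2129, 18/155=0.1161, 17/155=0.1097
Σp_3ᵢ² = 0.3375² + 0.0625² + 0.0250² + 0.1750² + 0.2125² + 0.0625² + 0.0875² + 0.0375² = 0.113906 + 0.003906 + 0.000625 + 0.030625 + 0.045156 + 0.003906 + 0.007656 + 0.001406 = 0.207186
B_3 = 1 / 0.207186 = 4.8266
Σp_2ᵢ² = 0.0328² + 0.1148² + 0.2459² + 0.1148² + 0.2131² + 0.0164² + 0.2131² + 0.0492² = 0.001076 + 0.013179 + 0.060467 + 0.013179 + 0.045412 + 0.000269 + 0.045412 + 0.002421 = 0.181415
B_2 = 1 / 0.181415 = 5.5122
Σp_1ᵢ² = 0.0667² + 0.1167² + 0.0333² + 0.1833² + 0.2167² + 0.1000² + 0.2500² + 0.0333² = 0.004449 + 0.013619 + 0.001109 + 0.033599 + 0.046959 + 0.010000 + 0.062500 + 0.001109 = 0.173344
B_1 = 1 / 0.173344 = 5.7689
Σp_4ᵢ² = 0.0581² + 0.2323² + 0.0645² + 0.1226² + 0.0839² + 0.2129² + 0.1161² + 0.1097² = 0.003376 + 0.053963 + 0.004160 + 0.015031 + 0.007039 + 0.045326 + 0.013479 + 0.012034 = 0.154408
B_4 = 1 / 0.154408 = 6.4763
Highest B → broadest niche (most generalist): species 4 (B = 6.48).

species 4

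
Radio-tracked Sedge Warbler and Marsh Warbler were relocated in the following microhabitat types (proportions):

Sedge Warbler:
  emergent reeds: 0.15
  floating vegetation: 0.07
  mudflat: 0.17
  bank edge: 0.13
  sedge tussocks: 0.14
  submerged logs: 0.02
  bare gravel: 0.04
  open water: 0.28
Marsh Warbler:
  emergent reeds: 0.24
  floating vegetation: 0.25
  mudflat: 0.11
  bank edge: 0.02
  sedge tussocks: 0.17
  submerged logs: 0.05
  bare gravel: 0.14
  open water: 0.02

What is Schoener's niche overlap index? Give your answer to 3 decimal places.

Σ|p₁ᵢ − p₂ᵢ| = 0.09 + 0.18 + 0.06 + 0.11 + 0.03 + 0.03 + 0.10 + 0.26 = 0.86
D = 1 − ½ × 0.86 = 1 − 0.430 = 0.57000

0.570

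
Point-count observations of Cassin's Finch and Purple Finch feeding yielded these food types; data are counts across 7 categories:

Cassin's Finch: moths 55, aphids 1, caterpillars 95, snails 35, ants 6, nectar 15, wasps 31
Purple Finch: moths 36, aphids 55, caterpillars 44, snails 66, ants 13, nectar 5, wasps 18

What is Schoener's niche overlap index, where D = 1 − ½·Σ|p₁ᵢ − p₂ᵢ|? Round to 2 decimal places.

0.61

Proportions for Cassin's Finch (n=238): 55/238=0.2311, 1/238=0.0042, 95/238=0.3992, 35/238=0.1471, 6/238=0.0252, 15/238=0.0630, 31/238=0.1303
Proportions for Purple Finch (n=237): 36/237=0.1519, 55/237=0.2321, 44/237=0.1857, 66/237=0.2785, 13/237=0.0549, 5/237=0.0211, 18/237=0.0759
Σ|p₁ᵢ − p₂ᵢ| = 0.0792 + 0.2279 + 0.2135 + 0.1314 + 0.0297 + 0.0419 + 0.0544 = 0.7780
D = 1 − ½ × 0.7780 = 1 − 0.38900 = 0.61100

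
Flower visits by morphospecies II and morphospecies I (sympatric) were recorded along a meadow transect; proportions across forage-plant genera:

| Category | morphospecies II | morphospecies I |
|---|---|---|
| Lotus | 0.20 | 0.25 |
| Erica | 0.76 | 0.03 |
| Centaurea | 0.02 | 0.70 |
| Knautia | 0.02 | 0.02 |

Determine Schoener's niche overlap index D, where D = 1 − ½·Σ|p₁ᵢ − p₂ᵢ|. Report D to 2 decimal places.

0.27

Σ|p₁ᵢ − p₂ᵢ| = 0.05 + 0.73 + 0.68 + 0.00 = 1.46
D = 1 − ½ × 1.46 = 1 − 0.730 = 0.2700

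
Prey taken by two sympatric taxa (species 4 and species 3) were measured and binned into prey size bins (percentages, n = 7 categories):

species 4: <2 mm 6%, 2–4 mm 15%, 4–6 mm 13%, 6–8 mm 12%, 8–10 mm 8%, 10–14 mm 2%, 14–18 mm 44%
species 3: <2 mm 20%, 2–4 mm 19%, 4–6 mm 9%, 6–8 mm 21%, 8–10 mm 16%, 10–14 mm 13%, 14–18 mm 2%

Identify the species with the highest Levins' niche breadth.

species 3

Convert percentages to proportions (divide by 100).
Σp_4ᵢ² = 0.06² + 0.15² + 0.13² + 0.12² + 0.08² + 0.02² + 0.44² = 0.0036 + 0.0225 + 0.0169 + 0.0144 + 0.0064 + 0.0004 + 0.1936 = 0.2578
B_4 = 1 / 0.2578 = 3.8790
Σp_3ᵢ² = 0.20² + 0.19² + 0.09² + 0.21² + 0.16² + 0.13² + 0.02² = 0.0400 + 0.0361 + 0.0081 + 0.0441 + 0.0256 + 0.0169 + 0.0004 = 0.1712
B_3 = 1 / 0.1712 = 5.8411
Highest B → broadest niche (most generalist): species 3 (B = 5.84).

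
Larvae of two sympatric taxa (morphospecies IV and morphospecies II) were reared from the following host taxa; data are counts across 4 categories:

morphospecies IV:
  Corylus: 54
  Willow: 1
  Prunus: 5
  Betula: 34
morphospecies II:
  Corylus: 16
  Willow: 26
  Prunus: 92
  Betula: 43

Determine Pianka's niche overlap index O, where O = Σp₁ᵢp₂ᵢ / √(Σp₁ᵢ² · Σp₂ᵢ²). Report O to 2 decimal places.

Proportions for morphospecies IV (n=94): 54/94=0.5745, 1/94=0.0106, 5/94=0.0532, 34/94=0.3617
Proportions for morphospecies II (n=177): 16/177=0.0904, 26/177=0.1469, 92/177=0.5198, 43/177=0.2429
Σ p₁ᵢp₂ᵢ = 0.051935 + 0.001557 + 0.027653 + 0.087857 = 0.169002
Σp_1ᵢ² = 0.5745² + 0.0106² + 0.0532² + 0.3617² = 0.330050 + 0.000112 + 0.002830 + 0.130827 = 0.463819
Σp_2ᵢ² = 0.0904² + 0.1469² + 0.5198² + 0.2429² = 0.008172 + 0.021580 + 0.270192 + 0.059000 = 0.358944
O = 0.169002 / √(0.463819 × 0.358944) = 0.169002 / 0.4080258 = 0.4142

0.41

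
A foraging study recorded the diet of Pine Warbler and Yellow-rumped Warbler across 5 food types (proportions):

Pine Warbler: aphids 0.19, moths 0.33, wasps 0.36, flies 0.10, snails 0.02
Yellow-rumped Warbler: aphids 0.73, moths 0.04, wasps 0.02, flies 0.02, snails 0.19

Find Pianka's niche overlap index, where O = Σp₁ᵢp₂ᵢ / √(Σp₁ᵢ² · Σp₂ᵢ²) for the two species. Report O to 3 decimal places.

0.409

Σ p₁ᵢp₂ᵢ = 0.1387 + 0.0132 + 0.0072 + 0.0020 + 0.0038 = 0.1649
Σp_1ᵢ² = 0.19² + 0.33² + 0.36² + 0.10² + 0.02² = 0.0361 + 0.1089 + 0.1296 + 0.0100 + 0.0004 = 0.2850
Σp_2ᵢ² = 0.73² + 0.04² + 0.02² + 0.02² + 0.19² = 0.5329 + 0.0016 + 0.0004 + 0.0004 + 0.0361 = 0.5714
O = 0.1649 / √(0.2850 × 0.5714) = 0.1649 / 0.403546 = 0.40863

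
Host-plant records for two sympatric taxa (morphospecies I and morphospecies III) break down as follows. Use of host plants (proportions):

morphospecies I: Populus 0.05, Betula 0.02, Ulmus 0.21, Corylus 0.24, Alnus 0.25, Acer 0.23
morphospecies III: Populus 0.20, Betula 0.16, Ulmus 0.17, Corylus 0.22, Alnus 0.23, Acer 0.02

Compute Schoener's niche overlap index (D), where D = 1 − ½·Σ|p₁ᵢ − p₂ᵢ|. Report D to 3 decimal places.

0.710

Σ|p₁ᵢ − p₂ᵢ| = 0.15 + 0.14 + 0.04 + 0.02 + 0.02 + 0.21 = 0.58
D = 1 − ½ × 0.58 = 1 − 0.290 = 0.71000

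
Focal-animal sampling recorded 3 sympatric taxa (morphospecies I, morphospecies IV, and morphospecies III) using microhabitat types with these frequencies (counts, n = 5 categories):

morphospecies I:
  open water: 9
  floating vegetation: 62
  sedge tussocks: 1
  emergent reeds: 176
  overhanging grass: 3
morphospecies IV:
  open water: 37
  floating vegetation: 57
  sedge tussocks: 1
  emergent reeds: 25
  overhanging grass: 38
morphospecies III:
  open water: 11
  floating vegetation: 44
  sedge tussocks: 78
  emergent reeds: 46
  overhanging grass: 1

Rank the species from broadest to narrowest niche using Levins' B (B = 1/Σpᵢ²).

Proportions for morphospecies I (n=251): 9/251=0.0359, 62/251=0.2470, 1/251=0.0040, 176/251=0.7012, 3/251=0.0120
Proportions for morphospecies IV (n=158): 37/158=0.2342, 57/158=0.3608, 1/158=0.0063, 25/158=0.1582, 38/158=0.2405
Proportions for morphospecies III (n=180): 11/180=0.0611, 44/180=0.2444, 78/180=0.4333, 46/180=0.2556, 1/180=0.0056
Σp_Iᵢ² = 0.0359² + 0.2470² + 0.0040² + 0.7012² + 0.0120² = 0.001289 + 0.061009 + 0.000016 + 0.491681 + 0.000144 = 0.554139
B_I = 1 / 0.554139 = 1.8046
Σp_IVᵢ² = 0.2342² + 0.3608² + 0.0063² + 0.1582² + 0.2405² = 0.054850 + 0.130177 + 0.000040 + 0.025027 + 0.057840 = 0.267934
B_IV = 1 / 0.267934 = 3.7323
Σp_IIIᵢ² = 0.0611² + 0.2444² + 0.4333² + 0.2556² + 0.0056² = 0.003733 + 0.059731 + 0.187749 + 0.065331 + 0.000031 = 0.316575
B_III = 1 / 0.316575 = 3.1588
Ranking by B (broadest → narrowest): morphospecies IV (3.73) > morphospecies III (3.16) > morphospecies I (1.80)

morphospecies IV > morphospecies III > morphospecies I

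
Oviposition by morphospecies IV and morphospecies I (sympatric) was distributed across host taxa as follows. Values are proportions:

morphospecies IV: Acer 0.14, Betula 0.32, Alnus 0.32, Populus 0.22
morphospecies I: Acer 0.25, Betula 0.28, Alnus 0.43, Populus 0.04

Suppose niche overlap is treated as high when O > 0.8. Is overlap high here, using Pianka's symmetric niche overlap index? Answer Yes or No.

Σ p₁ᵢp₂ᵢ = 0.0350 + 0.0896 + 0.1376 + 0.0088 = 0.2710
Σp_1ᵢ² = 0.14² + 0.32² + 0.32² + 0.22² = 0.0196 + 0.1024 + 0.1024 + 0.0484 = 0.2728
Σp_2ᵢ² = 0.25² + 0.28² + 0.43² + 0.04² = 0.0625 + 0.0784 + 0.1849 + 0.0016 = 0.3274
O = 0.2710 / √(0.2728 × 0.3274) = 0.2710 / 0.29886 = 0.9068
O = 0.9068 > 0.8 → Yes.

Yes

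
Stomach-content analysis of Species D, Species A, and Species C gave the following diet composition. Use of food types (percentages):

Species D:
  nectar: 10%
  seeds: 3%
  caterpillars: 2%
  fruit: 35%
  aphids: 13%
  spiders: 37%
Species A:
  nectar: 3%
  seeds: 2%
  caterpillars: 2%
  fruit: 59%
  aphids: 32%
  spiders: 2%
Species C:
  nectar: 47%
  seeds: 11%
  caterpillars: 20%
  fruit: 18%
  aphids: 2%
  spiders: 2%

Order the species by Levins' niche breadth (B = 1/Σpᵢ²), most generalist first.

Species D > Species C > Species A

Convert percentages to proportions (divide by 100).
Σp_Dᵢ² = 0.10² + 0.03² + 0.02² + 0.35² + 0.13² + 0.37² = 0.0100 + 0.0009 + 0.0004 + 0.1225 + 0.0169 + 0.1369 = 0.2876
B_D = 1 / 0.2876 = 3.4771
Σp_Aᵢ² = 0.03² + 0.02² + 0.02² + 0.59² + 0.32² + 0.02² = 0.0009 + 0.0004 + 0.0004 + 0.3481 + 0.1024 + 0.0004 = 0.4526
B_A = 1 / 0.4526 = 2.2095
Σp_Cᵢ² = 0.47² + 0.11² + 0.20² + 0.18² + 0.02² + 0.02² = 0.2209 + 0.0121 + 0.0400 + 0.0324 + 0.0004 + 0.0004 = 0.3062
B_C = 1 / 0.3062 = 3.2658
Ranking by B (broadest → narrowest): Species D (3.48) > Species C (3.27) > Species A (2.21)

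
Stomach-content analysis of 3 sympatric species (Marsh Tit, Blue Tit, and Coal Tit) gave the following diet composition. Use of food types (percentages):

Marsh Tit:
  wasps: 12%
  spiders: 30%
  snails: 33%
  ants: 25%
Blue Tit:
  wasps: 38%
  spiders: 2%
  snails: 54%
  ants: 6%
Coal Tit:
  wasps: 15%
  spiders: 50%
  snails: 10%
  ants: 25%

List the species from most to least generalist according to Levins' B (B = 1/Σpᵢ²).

Convert percentages to proportions (divide by 100).
Σp_Marsᵢ² = 0.12² + 0.30² + 0.33² + 0.25² = 0.0144 + 0.0900 + 0.1089 + 0.0625 = 0.2758
B_Mars = 1 / 0.2758 = 3.6258
Σp_Blueᵢ² = 0.38² + 0.02² + 0.54² + 0.06² = 0.1444 + 0.0004 + 0.2916 + 0.0036 = 0.4400
B_Blue = 1 / 0.4400 = 2.2727
Σp_Coalᵢ² = 0.15² + 0.50² + 0.10² + 0.25² = 0.0225 + 0.2500 + 0.0100 + 0.0625 = 0.3450
B_Coal = 1 / 0.3450 = 2.8986
Ranking by B (broadest → narrowest): Marsh Tit (3.63) > Coal Tit (2.90) > Blue Tit (2.27)

Marsh Tit > Coal Tit > Blue Tit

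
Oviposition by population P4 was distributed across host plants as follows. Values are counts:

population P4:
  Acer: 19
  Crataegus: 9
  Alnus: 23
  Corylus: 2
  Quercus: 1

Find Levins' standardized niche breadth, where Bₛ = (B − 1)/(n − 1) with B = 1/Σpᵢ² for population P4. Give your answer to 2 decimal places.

Proportions for population P4 (n=54): 19/54=0.3519, 9/54=0.1667, 23/54=0.4259, 2/54=0.0370, 1/54=0.0185
Σpᵢ² = 0.3519² + 0.1667² + 0.4259² + 0.0370² + 0.0185² = 0.123834 + 0.027789 + 0.181391 + 0.001369 + 0.000342 = 0.334725
B = 1 / 0.334725 = 2.9875
Bₛ = (B − 1)/(n − 1) = (2.9875 − 1)/(5 − 1) = 1.9875/4 = 0.4969

0.50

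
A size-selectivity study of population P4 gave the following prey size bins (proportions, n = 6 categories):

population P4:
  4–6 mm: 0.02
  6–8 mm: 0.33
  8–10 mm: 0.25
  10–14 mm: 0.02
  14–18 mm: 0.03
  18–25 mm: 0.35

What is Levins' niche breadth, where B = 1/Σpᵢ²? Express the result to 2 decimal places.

3.38

Σpᵢ² = 0.02² + 0.33² + 0.25² + 0.02² + 0.03² + 0.35² = 0.0004 + 0.1089 + 0.0625 + 0.0004 + 0.0009 + 0.1225 = 0.2956
B = 1 / 0.2956 = 3.3829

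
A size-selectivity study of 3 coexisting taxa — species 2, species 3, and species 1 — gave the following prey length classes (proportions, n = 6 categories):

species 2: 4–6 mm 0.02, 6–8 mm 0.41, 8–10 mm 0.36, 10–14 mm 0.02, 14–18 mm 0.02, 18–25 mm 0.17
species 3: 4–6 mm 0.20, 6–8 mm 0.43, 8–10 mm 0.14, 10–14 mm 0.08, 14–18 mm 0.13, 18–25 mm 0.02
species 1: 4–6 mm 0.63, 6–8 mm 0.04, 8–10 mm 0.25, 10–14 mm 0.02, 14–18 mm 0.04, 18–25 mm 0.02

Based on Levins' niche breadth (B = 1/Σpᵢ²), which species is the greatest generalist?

Σp_2ᵢ² = 0.02² + 0.41² + 0.36² + 0.02² + 0.02² + 0.17² = 0.0004 + 0.1681 + 0.1296 + 0.0004 + 0.0004 + 0.0289 = 0.3278
B_2 = 1 / 0.3278 = 3.0506
Σp_3ᵢ² = 0.20² + 0.43² + 0.14² + 0.08² + 0.13² + 0.02² = 0.0400 + 0.1849 + 0.0196 + 0.0064 + 0.0169 + 0.0004 = 0.2682
B_3 = 1 / 0.2682 = 3.7286
Σp_1ᵢ² = 0.63² + 0.04² + 0.25² + 0.02² + 0.04² + 0.02² = 0.3969 + 0.0016 + 0.0625 + 0.0004 + 0.0016 + 0.0004 = 0.4634
B_1 = 1 / 0.4634 = 2.1580
Highest B → broadest niche (most generalist): species 3 (B = 3.73).

species 3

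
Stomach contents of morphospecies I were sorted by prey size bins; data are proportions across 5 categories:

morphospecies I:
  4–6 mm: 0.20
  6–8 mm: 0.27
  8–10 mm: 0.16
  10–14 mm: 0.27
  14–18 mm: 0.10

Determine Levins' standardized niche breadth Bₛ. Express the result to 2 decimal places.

0.88

Σpᵢ² = 0.20² + 0.27² + 0.16² + 0.27² + 0.10² = 0.0400 + 0.0729 + 0.0256 + 0.0729 + 0.0100 = 0.2214
B = 1 / 0.2214 = 4.5167
Bₛ = (B − 1)/(n − 1) = (4.5167 − 1)/(5 − 1) = 3.5167/4 = 0.8792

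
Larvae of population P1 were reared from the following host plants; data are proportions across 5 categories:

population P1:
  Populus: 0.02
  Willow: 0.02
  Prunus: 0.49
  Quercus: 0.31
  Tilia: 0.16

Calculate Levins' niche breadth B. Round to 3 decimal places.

2.758

Σpᵢ² = 0.02² + 0.02² + 0.49² + 0.31² + 0.16² = 0.0004 + 0.0004 + 0.2401 + 0.0961 + 0.0256 = 0.3626
B = 1 / 0.3626 = 2.75786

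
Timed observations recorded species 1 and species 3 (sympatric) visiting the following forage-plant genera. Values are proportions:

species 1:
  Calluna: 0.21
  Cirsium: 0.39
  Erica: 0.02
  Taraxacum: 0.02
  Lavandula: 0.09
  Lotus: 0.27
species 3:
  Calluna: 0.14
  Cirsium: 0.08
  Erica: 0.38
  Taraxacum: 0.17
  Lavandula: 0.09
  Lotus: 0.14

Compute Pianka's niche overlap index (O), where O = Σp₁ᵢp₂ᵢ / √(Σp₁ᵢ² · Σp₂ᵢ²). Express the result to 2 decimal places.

0.47

Σ p₁ᵢp₂ᵢ = 0.0294 + 0.0312 + 0.0076 + 0.0034 + 0.0081 + 0.0378 = 0.1175
Σp_1ᵢ² = 0.21² + 0.39² + 0.02² + 0.02² + 0.09² + 0.27² = 0.0441 + 0.1521 + 0.0004 + 0.0004 + 0.0081 + 0.0729 = 0.2780
Σp_2ᵢ² = 0.14² + 0.08² + 0.38² + 0.17² + 0.09² + 0.14² = 0.0196 + 0.0064 + 0.1444 + 0.0289 + 0.0081 + 0.0196 = 0.2270
O = 0.1175 / √(0.2780 × 0.2270) = 0.1175 / 0.25121 = 0.4677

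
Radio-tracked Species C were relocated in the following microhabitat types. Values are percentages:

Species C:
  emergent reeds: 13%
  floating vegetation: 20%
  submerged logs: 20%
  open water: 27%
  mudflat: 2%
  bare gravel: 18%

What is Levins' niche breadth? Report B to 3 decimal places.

4.936

Convert percentages to proportions (divide by 100).
Σpᵢ² = 0.13² + 0.20² + 0.20² + 0.27² + 0.02² + 0.18² = 0.0169 + 0.0400 + 0.0400 + 0.0729 + 0.0004 + 0.0324 = 0.2026
B = 1 / 0.2026 = 4.93583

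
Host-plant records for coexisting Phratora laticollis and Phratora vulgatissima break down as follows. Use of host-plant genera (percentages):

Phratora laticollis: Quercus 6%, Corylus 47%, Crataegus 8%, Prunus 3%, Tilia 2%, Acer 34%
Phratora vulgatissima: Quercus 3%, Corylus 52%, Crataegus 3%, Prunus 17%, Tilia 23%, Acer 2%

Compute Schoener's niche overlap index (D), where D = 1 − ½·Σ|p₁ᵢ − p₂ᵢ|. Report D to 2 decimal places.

0.60

Convert percentages to proportions (divide by 100).
Σ|p₁ᵢ − p₂ᵢ| = 0.03 + 0.05 + 0.05 + 0.14 + 0.21 + 0.32 = 0.80
D = 1 − ½ × 0.80 = 1 − 0.400 = 0.6000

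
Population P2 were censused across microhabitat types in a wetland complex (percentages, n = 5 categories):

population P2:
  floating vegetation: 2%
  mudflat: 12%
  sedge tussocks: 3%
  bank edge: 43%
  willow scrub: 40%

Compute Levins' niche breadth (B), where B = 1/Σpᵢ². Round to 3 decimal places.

2.773

Convert percentages to proportions (divide by 100).
Σpᵢ² = 0.02² + 0.12² + 0.03² + 0.43² + 0.40² = 0.0004 + 0.0144 + 0.0009 + 0.1849 + 0.1600 = 0.3606
B = 1 / 0.3606 = 2.77316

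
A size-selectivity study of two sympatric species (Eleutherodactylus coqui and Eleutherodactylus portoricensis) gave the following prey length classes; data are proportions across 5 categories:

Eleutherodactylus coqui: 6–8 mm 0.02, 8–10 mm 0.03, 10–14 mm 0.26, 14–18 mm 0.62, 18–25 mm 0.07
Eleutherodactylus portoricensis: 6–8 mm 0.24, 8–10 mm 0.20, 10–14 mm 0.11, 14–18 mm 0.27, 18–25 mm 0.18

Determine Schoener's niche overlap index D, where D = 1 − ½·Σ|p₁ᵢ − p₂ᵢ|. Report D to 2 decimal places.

0.50

Σ|p₁ᵢ − p₂ᵢ| = 0.22 + 0.17 + 0.15 + 0.35 + 0.11 = 1.00
D = 1 − ½ × 1.00 = 1 − 0.500 = 0.5000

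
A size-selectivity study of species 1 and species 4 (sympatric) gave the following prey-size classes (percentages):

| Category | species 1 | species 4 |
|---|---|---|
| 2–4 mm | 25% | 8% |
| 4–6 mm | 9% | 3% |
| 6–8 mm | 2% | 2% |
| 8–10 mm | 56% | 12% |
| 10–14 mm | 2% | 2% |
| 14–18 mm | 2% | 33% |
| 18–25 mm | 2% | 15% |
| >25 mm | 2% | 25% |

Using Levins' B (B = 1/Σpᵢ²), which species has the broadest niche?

species 4

Convert percentages to proportions (divide by 100).
Σp_1ᵢ² = 0.25² + 0.09² + 0.02² + 0.56² + 0.02² + 0.02² + 0.02² + 0.02² = 0.0625 + 0.0081 + 0.0004 + 0.3136 + 0.0004 + 0.0004 + 0.0004 + 0.0004 = 0.3862
B_1 = 1 / 0.3862 = 2.5893
Σp_4ᵢ² = 0.08² + 0.03² + 0.02² + 0.12² + 0.02² + 0.33² + 0.15² + 0.25² = 0.0064 + 0.0009 + 0.0004 + 0.0144 + 0.0004 + 0.1089 + 0.0225 + 0.0625 = 0.2164
B_4 = 1 / 0.2164 = 4.6211
Highest B → broadest niche (most generalist): species 4 (B = 4.62).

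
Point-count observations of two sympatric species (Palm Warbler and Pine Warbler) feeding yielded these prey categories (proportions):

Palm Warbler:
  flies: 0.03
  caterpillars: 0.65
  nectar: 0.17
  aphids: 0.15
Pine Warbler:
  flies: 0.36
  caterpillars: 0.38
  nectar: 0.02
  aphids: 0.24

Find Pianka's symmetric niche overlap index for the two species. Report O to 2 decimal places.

0.75

Σ p₁ᵢp₂ᵢ = 0.0108 + 0.2470 + 0.0034 + 0.0360 = 0.2972
Σp_1ᵢ² = 0.03² + 0.65² + 0.17² + 0.15² = 0.0009 + 0.4225 + 0.0289 + 0.0225 = 0.4748
Σp_2ᵢ² = 0.36² + 0.38² + 0.02² + 0.24² = 0.1296 + 0.1444 + 0.0004 + 0.0576 = 0.3320
O = 0.2972 / √(0.4748 × 0.3320) = 0.2972 / 0.39703 = 0.7486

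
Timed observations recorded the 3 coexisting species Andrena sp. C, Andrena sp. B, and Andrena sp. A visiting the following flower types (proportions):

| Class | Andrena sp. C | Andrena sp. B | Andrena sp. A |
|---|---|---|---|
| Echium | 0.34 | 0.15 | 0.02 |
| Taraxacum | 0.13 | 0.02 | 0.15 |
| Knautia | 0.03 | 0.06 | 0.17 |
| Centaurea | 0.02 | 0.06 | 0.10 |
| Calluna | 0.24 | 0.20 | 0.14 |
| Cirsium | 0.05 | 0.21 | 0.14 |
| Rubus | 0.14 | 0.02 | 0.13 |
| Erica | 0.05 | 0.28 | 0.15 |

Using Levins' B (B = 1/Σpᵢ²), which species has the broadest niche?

Σp_Cᵢ² = 0.34² + 0.13² + 0.03² + 0.02² + 0.24² + 0.05² + 0.14² + 0.05² = 0.1156 + 0.0169 + 0.0009 + 0.0004 + 0.0576 + 0.0025 + 0.0196 + 0.0025 = 0.2160
B_C = 1 / 0.2160 = 4.6296
Σp_Bᵢ² = 0.15² + 0.02² + 0.06² + 0.06² + 0.20² + 0.21² + 0.02² + 0.28² = 0.0225 + 0.0004 + 0.0036 + 0.0036 + 0.0400 + 0.0441 + 0.0004 + 0.0784 = 0.1930
B_B = 1 / 0.1930 = 5.1813
Σp_Aᵢ² = 0.02² + 0.15² + 0.17² + 0.10² + 0.14² + 0.14² + 0.13² + 0.15² = 0.0004 + 0.0225 + 0.0289 + 0.0100 + 0.0196 + 0.0196 + 0.0169 + 0.0225 = 0.1404
B_A = 1 / 0.1404 = 7.1225
Highest B → broadest niche (most generalist): Andrena sp. A (B = 7.12).

Andrena sp. A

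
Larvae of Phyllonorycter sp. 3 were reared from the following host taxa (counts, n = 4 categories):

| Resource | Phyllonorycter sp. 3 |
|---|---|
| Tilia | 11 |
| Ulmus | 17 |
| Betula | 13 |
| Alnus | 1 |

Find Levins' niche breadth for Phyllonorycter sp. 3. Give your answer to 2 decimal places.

3.04

Proportions for Phyllonorycter sp. 3 (n=42): 11/42=0.2619, 17/42=0.4048, 13/42=0.3095, 1/42=0.0238
Σpᵢ² = 0.2619² + 0.4048² + 0.3095² + 0.0238² = 0.068592 + 0.163863 + 0.095790 + 0.000566 = 0.328811
B = 1 / 0.328811 = 3.0413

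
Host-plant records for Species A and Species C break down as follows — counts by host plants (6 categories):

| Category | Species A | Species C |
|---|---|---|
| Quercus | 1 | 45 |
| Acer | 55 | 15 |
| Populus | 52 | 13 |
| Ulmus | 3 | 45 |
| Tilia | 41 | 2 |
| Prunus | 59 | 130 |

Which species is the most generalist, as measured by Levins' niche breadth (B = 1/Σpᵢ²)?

Species A

Proportions for Species A (n=211): 1/211=0.0047, 55/211=0.2607, 52/211=0.2464, 3/211=0.0142, 41/211=0.1943, 59/211=0.2796
Proportions for Species C (n=250): 45/250=0.1800, 15/250=0.0600, 13/250=0.0520, 45/250=0.1800, 2/250=0.0080, 130/250=0.5200
Σp_Aᵢ² = 0.0047² + 0.2607² + 0.2464² + 0.0142² + 0.1943² + 0.2796² = 0.000022 + 0.067964 + 0.060713 + 0.000202 + 0.037752 + 0.078176 = 0.244829
B_A = 1 / 0.244829 = 4.0845
Σp_Cᵢ² = 0.1800² + 0.0600² + 0.0520² + 0.1800² + 0.0080² + 0.5200² = 0.032400 + 0.003600 + 0.002704 + 0.032400 + 0.000064 + 0.270400 = 0.341568
B_C = 1 / 0.341568 = 2.9277
Highest B → broadest niche (most generalist): Species A (B = 4.08).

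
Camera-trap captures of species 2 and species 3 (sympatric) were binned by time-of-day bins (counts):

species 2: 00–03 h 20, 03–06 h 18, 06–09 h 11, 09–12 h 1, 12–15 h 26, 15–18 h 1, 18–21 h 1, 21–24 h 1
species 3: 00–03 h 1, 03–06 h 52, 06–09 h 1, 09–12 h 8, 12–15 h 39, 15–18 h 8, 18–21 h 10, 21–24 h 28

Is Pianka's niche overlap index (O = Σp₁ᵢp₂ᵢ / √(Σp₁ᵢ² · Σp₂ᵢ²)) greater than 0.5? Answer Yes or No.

Yes

Proportions for species 2 (n=79): 20/79=0.2532, 18/79=0.2278, 11/79=0.1392, 1/79=0.0127, 26/79=0.3291, 1/79=0.0127, 1/79=0.0127, 1/79=0.0127
Proportions for species 3 (n=147): 1/147=0.0068, 52/147=0.3537, 1/147=0.0068, 8/147=0.0544, 39/147=0.2653, 8/147=0.0544, 10/147=0.0680, 28/147=0.1905
Σ p₁ᵢp₂ᵢ = 0.001722 + 0.080573 + 0.000947 + 0.000691 + 0.087310 + 0.000691 + 0.000864 + 0.002419 = 0.175217
Σp_1ᵢ² = 0.2532² + 0.2278² + 0.1392² + 0.0127² + 0.3291² + 0.0127² + 0.0127² + 0.0127² = 0.064110 + 0.051893 + 0.019377 + 0.000161 + 0.108307 + 0.000161 + 0.000161 + 0.000161 = 0.244331
Σp_2ᵢ² = 0.0068² + 0.3537² + 0.0068² + 0.0544² + 0.2653² + 0.0544² + 0.0680² + 0.1905² = 0.000046 + 0.125104 + 0.000046 + 0.002959 + 0.070384 + 0.002959 + 0.004624 + 0.036290 = 0.242412
O = 0.175217 / √(0.244331 × 0.242412) = 0.175217 / 0.2433696 = 0.7200
O = 0.7200 > 0.5 → Yes.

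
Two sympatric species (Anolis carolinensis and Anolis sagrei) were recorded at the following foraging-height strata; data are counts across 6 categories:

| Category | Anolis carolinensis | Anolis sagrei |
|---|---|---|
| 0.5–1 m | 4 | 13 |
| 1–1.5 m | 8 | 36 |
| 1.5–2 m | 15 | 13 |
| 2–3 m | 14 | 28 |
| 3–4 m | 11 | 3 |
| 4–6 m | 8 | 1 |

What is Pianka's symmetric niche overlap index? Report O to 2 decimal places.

0.75

Proportions for Anolis carolinensis (n=60): 4/60=0.0667, 8/60=0.1333, 15/60=0.2500, 14/60=0.2333, 11/60=0.1833, 8/60=0.1333
Proportions for Anolis sagrei (n=94): 13/94=0.1383, 36/94=0.3830, 13/94=0.1383, 28/94=0.2979, 3/94=0.0319, 1/94=0.0106
Σ p₁ᵢp₂ᵢ = 0.009225 + 0.051054 + 0.034575 + 0.069500 + 0.005847 + 0.001413 = 0.171614
Σp_1ᵢ² = 0.0667² + 0.1333² + 0.2500² + 0.2333² + 0.1833² + 0.1333² = 0.004449 + 0.017769 + 0.062500 + 0.054429 + 0.033599 + 0.017769 = 0.190515
Σp_2ᵢ² = 0.1383² + 0.3830² + 0.1383² + 0.2979² + 0.0319² + 0.0106² = 0.019127 + 0.146689 + 0.019127 + 0.088744 + 0.001018 + 0.000112 = 0.274817
O = 0.171614 / √(0.190515 × 0.274817) = 0.171614 / 0.2288160 = 0.7500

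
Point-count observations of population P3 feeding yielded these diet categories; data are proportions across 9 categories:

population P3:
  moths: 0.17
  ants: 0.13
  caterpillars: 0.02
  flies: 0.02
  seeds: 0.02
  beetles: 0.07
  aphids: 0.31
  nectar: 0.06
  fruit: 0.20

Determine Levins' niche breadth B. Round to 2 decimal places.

Σpᵢ² = 0.17² + 0.13² + 0.02² + 0.02² + 0.02² + 0.07² + 0.31² + 0.06² + 0.20² = 0.0289 + 0.0169 + 0.0004 + 0.0004 + 0.0004 + 0.0049 + 0.0961 + 0.0036 + 0.0400 = 0.1916
B = 1 / 0.1916 = 5.2192

5.22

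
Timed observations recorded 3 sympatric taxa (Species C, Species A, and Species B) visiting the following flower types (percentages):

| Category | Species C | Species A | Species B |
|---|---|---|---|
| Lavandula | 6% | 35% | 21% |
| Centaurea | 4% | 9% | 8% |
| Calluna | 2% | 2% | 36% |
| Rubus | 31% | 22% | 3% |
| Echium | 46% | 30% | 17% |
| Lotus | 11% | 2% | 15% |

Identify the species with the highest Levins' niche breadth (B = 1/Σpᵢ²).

Convert percentages to proportions (divide by 100).
Σp_Cᵢ² = 0.06² + 0.04² + 0.02² + 0.31² + 0.46² + 0.11² = 0.0036 + 0.0016 + 0.0004 + 0.0961 + 0.2116 + 0.0121 = 0.3254
B_C = 1 / 0.3254 = 3.0731
Σp_Aᵢ² = 0.35² + 0.09² + 0.02² + 0.22² + 0.30² + 0.02² = 0.1225 + 0.0081 + 0.0004 + 0.0484 + 0.0900 + 0.0004 = 0.2698
B_A = 1 / 0.2698 = 3.7064
Σp_Bᵢ² = 0.21² + 0.08² + 0.36² + 0.03² + 0.17² + 0.15² = 0.0441 + 0.0064 + 0.1296 + 0.0009 + 0.0289 + 0.0225 = 0.2324
B_B = 1 / 0.2324 = 4.3029
Highest B → broadest niche (most generalist): Species B (B = 4.30).

Species B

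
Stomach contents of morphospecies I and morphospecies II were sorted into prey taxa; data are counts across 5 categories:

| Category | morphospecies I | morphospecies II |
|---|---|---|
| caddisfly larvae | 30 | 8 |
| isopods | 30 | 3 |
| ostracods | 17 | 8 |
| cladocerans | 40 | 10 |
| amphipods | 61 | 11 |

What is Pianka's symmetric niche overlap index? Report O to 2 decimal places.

0.94

Proportions for morphospecies I (n=178): 30/178=0.1685, 30/178=0.1685, 17/178=0.0955, 40/178=0.2247, 61/178=0.3427
Proportions for morphospecies II (n=40): 8/40=0.2000, 3/40=0.0750, 8/40=0.2000, 10/40=0.2500, 11/40=0.2750
Σ p₁ᵢp₂ᵢ = 0.033700 + 0.012638 + 0.019100 + 0.056175 + 0.094243 = 0.215856
Σp_1ᵢ² = 0.1685² + 0.1685² + 0.0955² + 0.2247² + 0.3427² = 0.028392 + 0.028392 + 0.009120 + 0.050490 + 0.117443 = 0.233837
Σp_2ᵢ² = 0.2000² + 0.0750² + 0.2000² + 0.2500² + 0.2750² = 0.040000 + 0.005625 + 0.040000 + 0.062500 + 0.075625 = 0.223750
O = 0.215856 / √(0.233837 × 0.223750) = 0.215856 / 0.2287379 = 0.9437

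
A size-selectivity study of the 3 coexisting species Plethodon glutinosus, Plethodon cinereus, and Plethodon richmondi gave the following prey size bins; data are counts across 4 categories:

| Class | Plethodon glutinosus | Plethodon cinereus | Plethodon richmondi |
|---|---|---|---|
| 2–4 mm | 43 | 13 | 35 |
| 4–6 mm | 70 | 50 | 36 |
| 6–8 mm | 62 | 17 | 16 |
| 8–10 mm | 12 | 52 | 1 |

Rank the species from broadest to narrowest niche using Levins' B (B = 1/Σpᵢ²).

Proportions for Plethodon glutinosus (n=187): 43/187=0.2299, 70/187=0.3743, 62/187=0.3316, 12/187=0.0642
Proportions for Plethodon cinereus (n=132): 13/132=0.0985, 50/132=0.3788, 17/132=0.1288, 52/132=0.3939
Proportions for Plethodon richmondi (n=88): 35/88=0.3977, 36/88=0.4091, 16/88=0.1818, 1/88=0.0114
Σp_glutᵢ² = 0.2299² + 0.3743² + 0.3316² + 0.0642² = 0.052854 + 0.140100 + 0.109959 + 0.004122 = 0.307035
B_glut = 1 / 0.307035 = 3.2570
Σp_cineᵢ² = 0.0985² + 0.3788² + 0.1288² + 0.3939² = 0.009702 + 0.143489 + 0.016589 + 0.155157 = 0.324937
B_cine = 1 / 0.324937 = 3.0775
Σp_richᵢ² = 0.3977² + 0.4091² + 0.1818² + 0.0114² = 0.158165 + 0.167363 + 0.033051 + 0.000130 = 0.358709
B_rich = 1 / 0.358709 = 2.7878
Ranking by B (broadest → narrowest): Plethodon glutinosus (3.26) > Plethodon cinereus (3.08) > Plethodon richmondi (2.79)

Plethodon glutinosus > Plethodon cinereus > Plethodon richmondi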